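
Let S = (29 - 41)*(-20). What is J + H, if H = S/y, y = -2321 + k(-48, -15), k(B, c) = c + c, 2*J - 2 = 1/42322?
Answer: 178685835/198998044 ≈ 0.89793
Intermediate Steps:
J = 84645/84644 (J = 1 + (½)/42322 = 1 + (½)*(1/42322) = 1 + 1/84644 = 84645/84644 ≈ 1.0000)
k(B, c) = 2*c
S = 240 (S = -12*(-20) = 240)
y = -2351 (y = -2321 + 2*(-15) = -2321 - 30 = -2351)
H = -240/2351 (H = 240/(-2351) = 240*(-1/2351) = -240/2351 ≈ -0.10208)
J + H = 84645/84644 - 240/2351 = 178685835/198998044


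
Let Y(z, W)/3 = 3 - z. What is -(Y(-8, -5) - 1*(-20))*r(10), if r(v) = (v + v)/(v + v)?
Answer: -53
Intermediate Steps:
Y(z, W) = 9 - 3*z (Y(z, W) = 3*(3 - z) = 9 - 3*z)
r(v) = 1 (r(v) = (2*v)/((2*v)) = (2*v)*(1/(2*v)) = 1)
-(Y(-8, -5) - 1*(-20))*r(10) = -((9 - 3*(-8)) - 1*(-20)) = -((9 + 24) + 20) = -(33 + 20) = -53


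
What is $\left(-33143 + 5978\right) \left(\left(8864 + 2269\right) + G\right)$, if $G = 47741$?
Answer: $-1599312210$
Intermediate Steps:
$\left(-33143 + 5978\right) \left(\left(8864 + 2269\right) + G\right) = \left(-33143 + 5978\right) \left(\left(8864 + 2269\right) + 47741\right) = - 27165 \left(11133 + 47741\right) = \left(-27165\right) 58874 = -1599312210$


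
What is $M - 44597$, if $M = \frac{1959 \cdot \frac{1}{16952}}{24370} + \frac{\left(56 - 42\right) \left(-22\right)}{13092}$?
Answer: $- \frac{60301532906402113}{1352142545520} \approx -44597.0$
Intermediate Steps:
$M = - \frac{31803846673}{1352142545520}$ ($M = 1959 \cdot \frac{1}{16952} \cdot \frac{1}{24370} + 14 \left(-22\right) \frac{1}{13092} = \frac{1959}{16952} \cdot \frac{1}{24370} - \frac{77}{3273} = \frac{1959}{413120240} - \frac{77}{3273} = - \frac{31803846673}{1352142545520} \approx -0.023521$)
$M - 44597 = - \frac{31803846673}{1352142545520} - 44597 = - \frac{60301532906402113}{1352142545520}$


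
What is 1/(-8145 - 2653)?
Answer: -1/10798 ≈ -9.2610e-5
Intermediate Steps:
1/(-8145 - 2653) = 1/(-10798) = -1/10798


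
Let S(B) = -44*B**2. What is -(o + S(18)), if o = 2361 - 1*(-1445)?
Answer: 10450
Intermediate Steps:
o = 3806 (o = 2361 + 1445 = 3806)
-(o + S(18)) = -(3806 - 44*18**2) = -(3806 - 44*324) = -(3806 - 14256) = -1*(-10450) = 10450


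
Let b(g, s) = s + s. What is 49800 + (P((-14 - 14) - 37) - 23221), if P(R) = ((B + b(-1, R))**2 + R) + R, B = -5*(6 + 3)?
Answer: 57074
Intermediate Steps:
B = -45 (B = -5*9 = -45)
b(g, s) = 2*s
P(R) = (-45 + 2*R)**2 + 2*R (P(R) = ((-45 + 2*R)**2 + R) + R = (R + (-45 + 2*R)**2) + R = (-45 + 2*R)**2 + 2*R)
49800 + (P((-14 - 14) - 37) - 23221) = 49800 + (((-45 + 2*((-14 - 14) - 37))**2 + 2*((-14 - 14) - 37)) - 23221) = 49800 + (((-45 + 2*(-28 - 37))**2 + 2*(-28 - 37)) - 23221) = 49800 + (((-45 + 2*(-65))**2 + 2*(-65)) - 23221) = 49800 + (((-45 - 130)**2 - 130) - 23221) = 49800 + (((-175)**2 - 130) - 23221) = 49800 + ((30625 - 130) - 23221) = 49800 + (30495 - 23221) = 49800 + 7274 = 57074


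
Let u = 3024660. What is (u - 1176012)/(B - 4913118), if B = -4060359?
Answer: -616216/2991159 ≈ -0.20601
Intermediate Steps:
(u - 1176012)/(B - 4913118) = (3024660 - 1176012)/(-4060359 - 4913118) = 1848648/(-8973477) = 1848648*(-1/8973477) = -616216/2991159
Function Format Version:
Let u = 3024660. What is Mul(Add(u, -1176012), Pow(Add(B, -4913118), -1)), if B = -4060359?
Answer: Rational(-616216, 2991159) ≈ -0.20601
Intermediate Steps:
Mul(Add(u, -1176012), Pow(Add(B, -4913118), -1)) = Mul(Add(3024660, -1176012), Pow(Add(-4060359, -4913118), -1)) = Mul(1848648, Pow(-8973477, -1)) = Mul(1848648, Rational(-1, 8973477)) = Rational(-616216, 2991159)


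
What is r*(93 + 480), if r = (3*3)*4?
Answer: 20628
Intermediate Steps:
r = 36 (r = 9*4 = 36)
r*(93 + 480) = 36*(93 + 480) = 36*573 = 20628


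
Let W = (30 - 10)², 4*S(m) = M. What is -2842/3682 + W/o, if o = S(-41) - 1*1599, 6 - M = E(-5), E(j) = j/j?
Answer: -1718173/1680833 ≈ -1.0222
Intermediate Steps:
E(j) = 1
M = 5 (M = 6 - 1*1 = 6 - 1 = 5)
S(m) = 5/4 (S(m) = (¼)*5 = 5/4)
W = 400 (W = 20² = 400)
o = -6391/4 (o = 5/4 - 1*1599 = 5/4 - 1599 = -6391/4 ≈ -1597.8)
-2842/3682 + W/o = -2842/3682 + 400/(-6391/4) = -2842*1/3682 + 400*(-4/6391) = -203/263 - 1600/6391 = -1718173/1680833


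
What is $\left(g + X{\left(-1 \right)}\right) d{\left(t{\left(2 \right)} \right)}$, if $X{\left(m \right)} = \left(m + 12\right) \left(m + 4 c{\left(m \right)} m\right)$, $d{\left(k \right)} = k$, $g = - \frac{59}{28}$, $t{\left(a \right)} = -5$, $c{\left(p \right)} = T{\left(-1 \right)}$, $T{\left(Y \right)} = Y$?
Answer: $- \frac{4325}{28} \approx -154.46$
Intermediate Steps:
$c{\left(p \right)} = -1$
$g = - \frac{59}{28}$ ($g = \left(-59\right) \frac{1}{28} = - \frac{59}{28} \approx -2.1071$)
$X{\left(m \right)} = - 3 m \left(12 + m\right)$ ($X{\left(m \right)} = \left(m + 12\right) \left(m + 4 \left(-1\right) m\right) = \left(12 + m\right) \left(m - 4 m\right) = \left(12 + m\right) \left(- 3 m\right) = - 3 m \left(12 + m\right)$)
$\left(g + X{\left(-1 \right)}\right) d{\left(t{\left(2 \right)} \right)} = \left(- \frac{59}{28} + 3 \left(-1\right) \left(-12 - -1\right)\right) \left(-5\right) = \left(- \frac{59}{28} + 3 \left(-1\right) \left(-12 + 1\right)\right) \left(-5\right) = \left(- \frac{59}{28} + 3 \left(-1\right) \left(-11\right)\right) \left(-5\right) = \left(- \frac{59}{28} + 33\right) \left(-5\right) = \frac{865}{28} \left(-5\right) = - \frac{4325}{28}$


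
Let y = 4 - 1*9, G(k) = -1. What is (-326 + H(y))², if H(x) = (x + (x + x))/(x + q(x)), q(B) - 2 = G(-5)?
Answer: 1661521/16 ≈ 1.0385e+5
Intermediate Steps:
q(B) = 1 (q(B) = 2 - 1 = 1)
y = -5 (y = 4 - 9 = -5)
H(x) = 3*x/(1 + x) (H(x) = (x + (x + x))/(x + 1) = (x + 2*x)/(1 + x) = (3*x)/(1 + x) = 3*x/(1 + x))
(-326 + H(y))² = (-326 + 3*(-5)/(1 - 5))² = (-326 + 3*(-5)/(-4))² = (-326 + 3*(-5)*(-¼))² = (-326 + 15/4)² = (-1289/4)² = 1661521/16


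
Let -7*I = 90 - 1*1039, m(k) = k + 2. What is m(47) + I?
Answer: 1292/7 ≈ 184.57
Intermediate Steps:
m(k) = 2 + k
I = 949/7 (I = -(90 - 1*1039)/7 = -(90 - 1039)/7 = -⅐*(-949) = 949/7 ≈ 135.57)
m(47) + I = (2 + 47) + 949/7 = 49 + 949/7 = 1292/7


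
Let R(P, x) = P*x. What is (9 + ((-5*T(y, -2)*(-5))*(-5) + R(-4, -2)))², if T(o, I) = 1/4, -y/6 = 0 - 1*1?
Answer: 3249/16 ≈ 203.06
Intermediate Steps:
y = 6 (y = -6*(0 - 1*1) = -6*(0 - 1) = -6*(-1) = 6)
T(o, I) = ¼
(9 + ((-5*T(y, -2)*(-5))*(-5) + R(-4, -2)))² = (9 + ((-5*¼*(-5))*(-5) - 4*(-2)))² = (9 + (-5/4*(-5)*(-5) + 8))² = (9 + ((25/4)*(-5) + 8))² = (9 + (-125/4 + 8))² = (9 - 93/4)² = (-57/4)² = 3249/16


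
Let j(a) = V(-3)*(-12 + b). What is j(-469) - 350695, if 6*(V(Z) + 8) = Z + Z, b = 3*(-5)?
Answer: -350452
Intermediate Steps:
b = -15
V(Z) = -8 + Z/3 (V(Z) = -8 + (Z + Z)/6 = -8 + (2*Z)/6 = -8 + Z/3)
j(a) = 243 (j(a) = (-8 + (⅓)*(-3))*(-12 - 15) = (-8 - 1)*(-27) = -9*(-27) = 243)
j(-469) - 350695 = 243 - 350695 = -350452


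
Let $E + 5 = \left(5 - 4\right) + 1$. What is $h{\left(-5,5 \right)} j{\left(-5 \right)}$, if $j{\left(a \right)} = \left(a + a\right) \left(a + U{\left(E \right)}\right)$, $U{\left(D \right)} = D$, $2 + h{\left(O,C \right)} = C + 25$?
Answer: $2240$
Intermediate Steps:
$E = -3$ ($E = -5 + \left(\left(5 - 4\right) + 1\right) = -5 + \left(1 + 1\right) = -5 + 2 = -3$)
$h{\left(O,C \right)} = 23 + C$ ($h{\left(O,C \right)} = -2 + \left(C + 25\right) = -2 + \left(25 + C\right) = 23 + C$)
$j{\left(a \right)} = 2 a \left(-3 + a\right)$ ($j{\left(a \right)} = \left(a + a\right) \left(a - 3\right) = 2 a \left(-3 + a\right)$)
$h{\left(-5,5 \right)} j{\left(-5 \right)} = \left(23 + 5\right) 2 \left(-5\right) \left(-3 - 5\right) = 28 \cdot 2 \left(-5\right) \left(-8\right) = 28 \cdot 80 = 2240$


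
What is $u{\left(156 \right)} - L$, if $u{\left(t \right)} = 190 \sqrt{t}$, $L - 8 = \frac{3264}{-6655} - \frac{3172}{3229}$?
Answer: $- \frac{140262844}{21488995} + 380 \sqrt{39} \approx 2366.6$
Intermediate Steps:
$L = \frac{140262844}{21488995}$ ($L = 8 + \left(\frac{3264}{-6655} - \frac{3172}{3229}\right) = 8 + \left(3264 \left(- \frac{1}{6655}\right) - \frac{3172}{3229}\right) = 8 - \frac{31649116}{21488995} = \frac{140262844}{21488995} \approx 6.5272$)
$u{\left(156 \right)} - L = 190 \sqrt{156} - \frac{140262844}{21488995} = 190 \cdot 2 \sqrt{39} - \frac{140262844}{21488995} = 380 \sqrt{39} - \frac{140262844}{21488995} = - \frac{140262844}{21488995} + 380 \sqrt{39}$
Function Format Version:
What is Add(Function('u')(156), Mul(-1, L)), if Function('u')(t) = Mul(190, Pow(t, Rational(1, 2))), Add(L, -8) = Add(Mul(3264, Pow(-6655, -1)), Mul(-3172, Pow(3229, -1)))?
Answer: Add(Rational(-140262844, 21488995), Mul(380, Pow(39, Rational(1, 2)))) ≈ 2366.6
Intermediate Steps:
L = Rational(140262844, 21488995) (L = Add(8, Add(Mul(3264, Pow(-6655, -1)), Mul(-3172, Pow(3229, -1)))) = Add(8, Add(Mul(3264, Rational(-1, 6655)), Mul(-3172, Rational(1, 3229)))) = Add(8, Add(Rational(-3264, 6655), Rational(-3172, 3229))) = Add(8, Rational(-31649116, 21488995)) = Rational(140262844, 21488995) ≈ 6.5272)
Add(Function('u')(156), Mul(-1, L)) = Add(Mul(190, Pow(156, Rational(1, 2))), Mul(-1, Rational(140262844, 21488995))) = Add(Mul(190, Mul(2, Pow(39, Rational(1, 2)))), Rational(-140262844, 21488995)) = Add(Mul(380, Pow(39, Rational(1, 2))), Rational(-140262844, 21488995)) = Add(Rational(-140262844, 21488995), Mul(380, Pow(39, Rational(1, 2))))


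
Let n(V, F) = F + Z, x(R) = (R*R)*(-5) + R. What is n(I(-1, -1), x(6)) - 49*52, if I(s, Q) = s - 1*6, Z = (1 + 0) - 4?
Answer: -2725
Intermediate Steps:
Z = -3 (Z = 1 - 4 = -3)
I(s, Q) = -6 + s (I(s, Q) = s - 6 = -6 + s)
x(R) = R - 5*R² (x(R) = R²*(-5) + R = -5*R² + R = R - 5*R²)
n(V, F) = -3 + F (n(V, F) = F - 3 = -3 + F)
n(I(-1, -1), x(6)) - 49*52 = (-3 + 6*(1 - 5*6)) - 49*52 = (-3 + 6*(1 - 30)) - 2548 = (-3 + 6*(-29)) - 2548 = (-3 - 174) - 2548 = -177 - 2548 = -2725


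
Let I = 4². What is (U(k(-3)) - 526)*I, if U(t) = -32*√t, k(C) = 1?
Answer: -8928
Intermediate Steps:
I = 16
(U(k(-3)) - 526)*I = (-32*√1 - 526)*16 = (-32*1 - 526)*16 = (-32 - 526)*16 = -558*16 = -8928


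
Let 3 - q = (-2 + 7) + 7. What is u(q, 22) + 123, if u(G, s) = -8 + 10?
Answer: 125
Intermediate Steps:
q = -9 (q = 3 - ((-2 + 7) + 7) = 3 - (5 + 7) = 3 - 1*12 = 3 - 12 = -9)
u(G, s) = 2
u(q, 22) + 123 = 2 + 123 = 125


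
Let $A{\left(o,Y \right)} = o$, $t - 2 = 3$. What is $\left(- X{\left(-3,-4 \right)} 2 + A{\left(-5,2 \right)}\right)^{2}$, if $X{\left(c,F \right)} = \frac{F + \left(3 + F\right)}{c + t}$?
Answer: $0$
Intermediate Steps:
$t = 5$ ($t = 2 + 3 = 5$)
$X{\left(c,F \right)} = \frac{3 + 2 F}{5 + c}$ ($X{\left(c,F \right)} = \frac{F + \left(3 + F\right)}{c + 5} = \frac{3 + 2 F}{5 + c}$)
$\left(- X{\left(-3,-4 \right)} 2 + A{\left(-5,2 \right)}\right)^{2} = \left(- \frac{3 + 2 \left(-4\right)}{5 - 3} \cdot 2 - 5\right)^{2} = \left(- \frac{3 - 8}{2} \cdot 2 - 5\right)^{2} = \left(- \frac{-5}{2} \cdot 2 - 5\right)^{2} = \left(\left(-1\right) \left(- \frac{5}{2}\right) 2 - 5\right)^{2} = \left(\frac{5}{2} \cdot 2 - 5\right)^{2} = \left(5 - 5\right)^{2} = 0^{2} = 0$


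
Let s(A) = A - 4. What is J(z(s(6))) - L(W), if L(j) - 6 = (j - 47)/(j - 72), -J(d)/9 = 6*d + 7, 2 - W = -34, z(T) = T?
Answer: -6383/36 ≈ -177.31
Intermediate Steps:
s(A) = -4 + A
W = 36 (W = 2 - 1*(-34) = 2 + 34 = 36)
J(d) = -63 - 54*d (J(d) = -9*(6*d + 7) = -9*(7 + 6*d) = -63 - 54*d)
L(j) = 6 + (-47 + j)/(-72 + j) (L(j) = 6 + (j - 47)/(j - 72) = 6 + (-47 + j)/(-72 + j))
J(z(s(6))) - L(W) = (-63 - 54*(-4 + 6)) - (-479 + 7*36)/(-72 + 36) = (-63 - 54*2) - (-479 + 252)/(-36) = (-63 - 108) - (-1)*(-227)/36 = -171 - 1*227/36 = -171 - 227/36 = -6383/36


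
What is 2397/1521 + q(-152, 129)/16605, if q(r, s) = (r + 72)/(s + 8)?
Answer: 121172837/76891113 ≈ 1.5759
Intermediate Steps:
q(r, s) = (72 + r)/(8 + s)
2397/1521 + q(-152, 129)/16605 = 2397/1521 + ((72 - 152)/(8 + 129))/16605 = 2397*(1/1521) + (-80/137)*(1/16605) = 799/507 + ((1/137)*(-80))*(1/16605) = 799/507 - 80/137*1/16605 = 799/507 - 16/454977 = 121172837/76891113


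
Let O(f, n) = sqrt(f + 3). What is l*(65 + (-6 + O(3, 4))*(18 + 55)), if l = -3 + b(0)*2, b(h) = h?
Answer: 1119 - 219*sqrt(6) ≈ 582.56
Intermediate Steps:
O(f, n) = sqrt(3 + f)
l = -3 (l = -3 + 0*2 = -3 + 0 = -3)
l*(65 + (-6 + O(3, 4))*(18 + 55)) = -3*(65 + (-6 + sqrt(3 + 3))*(18 + 55)) = -3*(65 + (-6 + sqrt(6))*73) = -3*(65 + (-438 + 73*sqrt(6))) = -3*(-373 + 73*sqrt(6)) = 1119 - 219*sqrt(6)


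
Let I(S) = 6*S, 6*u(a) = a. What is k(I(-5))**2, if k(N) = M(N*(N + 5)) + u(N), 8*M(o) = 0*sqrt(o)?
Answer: 25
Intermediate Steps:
u(a) = a/6
M(o) = 0 (M(o) = (0*sqrt(o))/8 = (1/8)*0 = 0)
k(N) = N/6 (k(N) = 0 + N/6 = N/6)
k(I(-5))**2 = ((6*(-5))/6)**2 = ((1/6)*(-30))**2 = (-5)**2 = 25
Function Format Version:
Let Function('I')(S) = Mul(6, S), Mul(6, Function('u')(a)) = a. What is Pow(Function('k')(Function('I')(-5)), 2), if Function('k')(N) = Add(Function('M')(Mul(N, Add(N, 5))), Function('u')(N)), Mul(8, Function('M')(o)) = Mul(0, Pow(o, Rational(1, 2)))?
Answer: 25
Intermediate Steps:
Function('u')(a) = Mul(Rational(1, 6), a)
Function('M')(o) = 0 (Function('M')(o) = Mul(Rational(1, 8), Mul(0, Pow(o, Rational(1, 2)))) = Mul(Rational(1, 8), 0) = 0)
Function('k')(N) = Mul(Rational(1, 6), N) (Function('k')(N) = Add(0, Mul(Rational(1, 6), N)) = Mul(Rational(1, 6), N))
Pow(Function('k')(Function('I')(-5)), 2) = Pow(Mul(Rational(1, 6), Mul(6, -5)), 2) = Pow(Mul(Rational(1, 6), -30), 2) = Pow(-5, 2) = 25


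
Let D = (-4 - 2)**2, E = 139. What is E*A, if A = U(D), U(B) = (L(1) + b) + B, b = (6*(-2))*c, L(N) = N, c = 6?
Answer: -4865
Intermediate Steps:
b = -72 (b = (6*(-2))*6 = -12*6 = -72)
D = 36 (D = (-6)**2 = 36)
U(B) = -71 + B (U(B) = (1 - 72) + B = -71 + B)
A = -35 (A = -71 + 36 = -35)
E*A = 139*(-35) = -4865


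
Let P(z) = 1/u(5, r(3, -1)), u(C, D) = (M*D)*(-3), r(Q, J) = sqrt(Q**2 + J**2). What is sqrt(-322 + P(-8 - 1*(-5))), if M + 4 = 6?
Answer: sqrt(-289800 - 15*sqrt(10))/30 ≈ 17.946*I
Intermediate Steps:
M = 2 (M = -4 + 6 = 2)
r(Q, J) = sqrt(J**2 + Q**2)
u(C, D) = -6*D (u(C, D) = (2*D)*(-3) = -6*D)
P(z) = -sqrt(10)/60 (P(z) = 1/(-6*sqrt((-1)**2 + 3**2)) = 1/(-6*sqrt(1 + 9)) = 1/(-6*sqrt(10)) = -sqrt(10)/60)
sqrt(-322 + P(-8 - 1*(-5))) = sqrt(-322 - sqrt(10)/60)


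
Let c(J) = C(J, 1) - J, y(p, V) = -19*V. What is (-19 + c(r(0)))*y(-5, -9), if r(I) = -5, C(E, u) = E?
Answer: -3249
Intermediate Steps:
c(J) = 0 (c(J) = J - J = 0)
(-19 + c(r(0)))*y(-5, -9) = (-19 + 0)*(-19*(-9)) = -19*171 = -3249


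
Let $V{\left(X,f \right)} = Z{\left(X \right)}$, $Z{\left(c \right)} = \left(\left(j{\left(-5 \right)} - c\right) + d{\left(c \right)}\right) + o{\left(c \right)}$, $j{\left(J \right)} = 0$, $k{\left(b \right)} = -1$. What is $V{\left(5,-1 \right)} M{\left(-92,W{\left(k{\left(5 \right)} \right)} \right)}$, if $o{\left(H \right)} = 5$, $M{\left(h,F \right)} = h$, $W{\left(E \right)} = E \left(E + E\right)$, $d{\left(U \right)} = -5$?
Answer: $460$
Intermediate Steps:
$W{\left(E \right)} = 2 E^{2}$ ($W{\left(E \right)} = E 2 E = 2 E^{2}$)
$Z{\left(c \right)} = - c$ ($Z{\left(c \right)} = \left(\left(0 - c\right) - 5\right) + 5 = \left(- c - 5\right) + 5 = \left(-5 - c\right) + 5 = - c$)
$V{\left(X,f \right)} = - X$
$V{\left(5,-1 \right)} M{\left(-92,W{\left(k{\left(5 \right)} \right)} \right)} = \left(-1\right) 5 \left(-92\right) = \left(-5\right) \left(-92\right) = 460$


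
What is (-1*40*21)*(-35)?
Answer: 29400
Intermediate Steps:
(-1*40*21)*(-35) = -40*21*(-35) = -840*(-35) = 29400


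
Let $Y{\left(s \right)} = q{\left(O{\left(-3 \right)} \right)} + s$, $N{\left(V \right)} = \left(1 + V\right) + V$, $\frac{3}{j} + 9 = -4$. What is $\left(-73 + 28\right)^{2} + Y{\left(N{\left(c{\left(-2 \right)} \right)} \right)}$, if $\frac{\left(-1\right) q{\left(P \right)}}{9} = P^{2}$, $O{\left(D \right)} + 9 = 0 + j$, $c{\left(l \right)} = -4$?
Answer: $\frac{211442}{169} \approx 1251.1$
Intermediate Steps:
$j = - \frac{3}{13}$ ($j = \frac{3}{-9 - 4} = \frac{3}{-13} = 3 \left(- \frac{1}{13}\right) = - \frac{3}{13} \approx -0.23077$)
$O{\left(D \right)} = - \frac{120}{13}$ ($O{\left(D \right)} = -9 + \left(0 - \frac{3}{13}\right) = -9 - \frac{3}{13} = - \frac{120}{13}$)
$N{\left(V \right)} = 1 + 2 V$
$q{\left(P \right)} = - 9 P^{2}$
$Y{\left(s \right)} = - \frac{129600}{169} + s$ ($Y{\left(s \right)} = - 9 \left(- \frac{120}{13}\right)^{2} + s = \left(-9\right) \frac{14400}{169} + s = - \frac{129600}{169} + s$)
$\left(-73 + 28\right)^{2} + Y{\left(N{\left(c{\left(-2 \right)} \right)} \right)} = \left(-73 + 28\right)^{2} + \left(- \frac{129600}{169} + \left(1 + 2 \left(-4\right)\right)\right) = \left(-45\right)^{2} + \left(- \frac{129600}{169} + \left(1 - 8\right)\right) = 2025 - \frac{130783}{169} = \frac{211442}{169}$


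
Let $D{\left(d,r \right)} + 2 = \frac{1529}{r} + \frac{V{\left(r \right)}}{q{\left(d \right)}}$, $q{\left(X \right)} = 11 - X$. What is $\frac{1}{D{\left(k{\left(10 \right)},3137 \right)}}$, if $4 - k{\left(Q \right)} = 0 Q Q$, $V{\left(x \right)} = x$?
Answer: $\frac{21959}{9807554} \approx 0.002239$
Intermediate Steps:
$k{\left(Q \right)} = 4$ ($k{\left(Q \right)} = 4 - 0 Q Q = 4 - 0 Q = 4 - 0 = 4 + 0 = 4$)
$D{\left(d,r \right)} = -2 + \frac{1529}{r} + \frac{r}{11 - d}$ ($D{\left(d,r \right)} = -2 + \left(\frac{1529}{r} + \frac{r}{11 - d}\right) = -2 + \frac{1529}{r} + \frac{r}{11 - d}$)
$\frac{1}{D{\left(k{\left(10 \right)},3137 \right)}} = \frac{1}{-2 + \frac{1529}{3137} - \frac{3137}{-11 + 4}} = \frac{1}{-2 + 1529 \cdot \frac{1}{3137} - \frac{3137}{-7}} = \frac{1}{-2 + \frac{1529}{3137} - 3137 \left(- \frac{1}{7}\right)} = \frac{1}{-2 + \frac{1529}{3137} + \frac{3137}{7}} = \frac{1}{\frac{9807554}{21959}} = \frac{21959}{9807554}$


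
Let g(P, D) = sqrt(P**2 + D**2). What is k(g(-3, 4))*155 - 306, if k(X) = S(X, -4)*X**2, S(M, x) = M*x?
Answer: -77806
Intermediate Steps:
g(P, D) = sqrt(D**2 + P**2)
k(X) = -4*X**3 (k(X) = (X*(-4))*X**2 = (-4*X)*X**2 = -4*X**3)
k(g(-3, 4))*155 - 306 = -4*(4**2 + (-3)**2)**(3/2)*155 - 306 = -4*(16 + 9)**(3/2)*155 - 306 = -4*(sqrt(25))**3*155 - 306 = -4*5**3*155 - 306 = -4*125*155 - 306 = -500*155 - 306 = -77500 - 306 = -77806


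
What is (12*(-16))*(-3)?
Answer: 576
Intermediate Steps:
(12*(-16))*(-3) = -192*(-3) = 576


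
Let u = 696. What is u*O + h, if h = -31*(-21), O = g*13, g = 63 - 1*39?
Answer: 217803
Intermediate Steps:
g = 24 (g = 63 - 39 = 24)
O = 312 (O = 24*13 = 312)
h = 651
u*O + h = 696*312 + 651 = 217152 + 651 = 217803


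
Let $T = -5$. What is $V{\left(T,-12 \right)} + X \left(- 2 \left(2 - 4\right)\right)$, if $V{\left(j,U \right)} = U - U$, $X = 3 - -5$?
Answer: $32$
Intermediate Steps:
$X = 8$ ($X = 3 + 5 = 8$)
$V{\left(j,U \right)} = 0$
$V{\left(T,-12 \right)} + X \left(- 2 \left(2 - 4\right)\right) = 0 + 8 \left(- 2 \left(2 - 4\right)\right) = 0 + 8 \left(\left(-2\right) \left(-2\right)\right) = 0 + 8 \cdot 4 = 0 + 32 = 32$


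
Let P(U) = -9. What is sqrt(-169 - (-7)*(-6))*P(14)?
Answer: -9*I*sqrt(211) ≈ -130.73*I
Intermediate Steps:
sqrt(-169 - (-7)*(-6))*P(14) = sqrt(-169 - (-7)*(-6))*(-9) = sqrt(-169 - 1*42)*(-9) = sqrt(-169 - 42)*(-9) = sqrt(-211)*(-9) = (I*sqrt(211))*(-9) = -9*I*sqrt(211)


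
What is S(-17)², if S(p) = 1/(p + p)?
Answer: 1/1156 ≈ 0.00086505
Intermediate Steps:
S(p) = 1/(2*p)
S(-17)² = ((½)/(-17))² = ((½)*(-1/17))² = (-1/34)² = 1/1156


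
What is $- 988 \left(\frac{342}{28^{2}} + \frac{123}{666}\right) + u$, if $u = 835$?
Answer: $\frac{2409931}{10878} \approx 221.54$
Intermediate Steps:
$- 988 \left(\frac{342}{28^{2}} + \frac{123}{666}\right) + u = - 988 \left(\frac{342}{28^{2}} + \frac{123}{666}\right) + 835 = - 988 \left(\frac{342}{784} + 123 \cdot \frac{1}{666}\right) + 835 = - 988 \left(342 \cdot \frac{1}{784} + \frac{41}{222}\right) + 835 = - 988 \left(\frac{171}{392} + \frac{41}{222}\right) + 835 = \left(-988\right) \frac{27017}{43512} + 835 = - \frac{6673199}{10878} + 835 = \frac{2409931}{10878}$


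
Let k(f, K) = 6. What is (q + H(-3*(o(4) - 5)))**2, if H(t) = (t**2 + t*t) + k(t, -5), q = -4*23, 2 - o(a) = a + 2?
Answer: 1882384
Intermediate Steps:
o(a) = -a (o(a) = 2 - (a + 2) = 2 - (2 + a) = 2 + (-2 - a) = -a)
q = -92
H(t) = 6 + 2*t**2 (H(t) = (t**2 + t*t) + 6 = (t**2 + t**2) + 6 = 2*t**2 + 6 = 6 + 2*t**2)
(q + H(-3*(o(4) - 5)))**2 = (-92 + (6 + 2*(-3*(-1*4 - 5))**2))**2 = (-92 + (6 + 2*(-3*(-4 - 5))**2))**2 = (-92 + (6 + 2*(-3*(-9))**2))**2 = (-92 + (6 + 2*27**2))**2 = (-92 + (6 + 2*729))**2 = (-92 + (6 + 1458))**2 = (-92 + 1464)**2 = 1372**2 = 1882384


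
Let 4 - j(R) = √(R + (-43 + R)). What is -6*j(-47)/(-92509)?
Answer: 24/92509 - 6*I*√137/92509 ≈ 0.00025943 - 0.00075915*I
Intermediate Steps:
j(R) = 4 - √(-43 + 2*R) (j(R) = 4 - √(R + (-43 + R)) = 4 - √(-43 + 2*R))
-6*j(-47)/(-92509) = -6*(4 - √(-43 + 2*(-47)))/(-92509) = -6*(4 - √(-43 - 94))*(-1)/92509 = -6*(4 - √(-137))*(-1)/92509 = -6*(4 - I*√137)*(-1)/92509 = -(24 - 6*I*√137)*(-1)/92509 = -(-24/92509 + 6*I*√137/92509) = 24/92509 - 6*I*√137/92509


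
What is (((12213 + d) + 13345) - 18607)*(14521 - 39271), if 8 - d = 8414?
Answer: 36011250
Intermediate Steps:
d = -8406 (d = 8 - 1*8414 = 8 - 8414 = -8406)
(((12213 + d) + 13345) - 18607)*(14521 - 39271) = (((12213 - 8406) + 13345) - 18607)*(14521 - 39271) = ((3807 + 13345) - 18607)*(-24750) = (17152 - 18607)*(-24750) = -1455*(-24750) = 36011250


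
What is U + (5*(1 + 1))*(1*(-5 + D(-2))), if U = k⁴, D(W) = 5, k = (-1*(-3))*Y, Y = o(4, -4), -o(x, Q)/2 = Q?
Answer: 331776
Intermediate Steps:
o(x, Q) = -2*Q
Y = 8 (Y = -2*(-4) = 8)
k = 24 (k = -1*(-3)*8 = 3*8 = 24)
U = 331776 (U = 24⁴ = 331776)
U + (5*(1 + 1))*(1*(-5 + D(-2))) = 331776 + (5*(1 + 1))*(1*(-5 + 5)) = 331776 + (5*2)*(1*0) = 331776 + 10*0 = 331776 + 0 = 331776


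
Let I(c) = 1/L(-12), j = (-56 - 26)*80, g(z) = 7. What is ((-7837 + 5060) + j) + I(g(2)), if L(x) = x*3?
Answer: -336133/36 ≈ -9337.0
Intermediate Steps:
L(x) = 3*x
j = -6560 (j = -82*80 = -6560)
I(c) = -1/36 (I(c) = 1/(3*(-12)) = 1/(-36) = -1/36)
((-7837 + 5060) + j) + I(g(2)) = ((-7837 + 5060) - 6560) - 1/36 = (-2777 - 6560) - 1/36 = -9337 - 1/36 = -336133/36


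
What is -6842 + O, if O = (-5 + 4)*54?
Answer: -6896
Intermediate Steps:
O = -54 (O = -1*54 = -54)
-6842 + O = -6842 - 54 = -6896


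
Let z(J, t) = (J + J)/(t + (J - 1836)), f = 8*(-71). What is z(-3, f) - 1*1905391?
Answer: -4586276131/2407 ≈ -1.9054e+6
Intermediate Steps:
f = -568
z(J, t) = 2*J/(-1836 + J + t) (z(J, t) = (2*J)/(t + (-1836 + J)) = (2*J)/(-1836 + J + t) = 2*J/(-1836 + J + t))
z(-3, f) - 1*1905391 = 2*(-3)/(-1836 - 3 - 568) - 1*1905391 = 2*(-3)/(-2407) - 1905391 = 2*(-3)*(-1/2407) - 1905391 = 6/2407 - 1905391 = -4586276131/2407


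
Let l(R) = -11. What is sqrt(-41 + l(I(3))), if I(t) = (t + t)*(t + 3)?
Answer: 2*I*sqrt(13) ≈ 7.2111*I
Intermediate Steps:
I(t) = 2*t*(3 + t) (I(t) = (2*t)*(3 + t) = 2*t*(3 + t))
sqrt(-41 + l(I(3))) = sqrt(-41 - 11) = sqrt(-52) = 2*I*sqrt(13)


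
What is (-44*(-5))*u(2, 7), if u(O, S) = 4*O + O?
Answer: 2200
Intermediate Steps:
u(O, S) = 5*O
(-44*(-5))*u(2, 7) = (-44*(-5))*(5*2) = 220*10 = 2200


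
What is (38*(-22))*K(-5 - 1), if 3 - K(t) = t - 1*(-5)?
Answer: -3344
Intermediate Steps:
K(t) = -2 - t (K(t) = 3 - (t - 1*(-5)) = 3 - (t + 5) = 3 - (5 + t) = 3 + (-5 - t) = -2 - t)
(38*(-22))*K(-5 - 1) = (38*(-22))*(-2 - (-5 - 1)) = -836*(-2 - 1*(-6)) = -836*(-2 + 6) = -836*4 = -3344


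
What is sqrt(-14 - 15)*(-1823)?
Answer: -1823*I*sqrt(29) ≈ -9817.2*I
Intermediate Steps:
sqrt(-14 - 15)*(-1823) = sqrt(-29)*(-1823) = (I*sqrt(29))*(-1823) = -1823*I*sqrt(29)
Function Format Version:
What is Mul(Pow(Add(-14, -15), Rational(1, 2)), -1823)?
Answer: Mul(-1823, I, Pow(29, Rational(1, 2))) ≈ Mul(-9817.2, I)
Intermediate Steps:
Mul(Pow(Add(-14, -15), Rational(1, 2)), -1823) = Mul(Pow(-29, Rational(1, 2)), -1823) = Mul(Mul(I, Pow(29, Rational(1, 2))), -1823) = Mul(-1823, I, Pow(29, Rational(1, 2)))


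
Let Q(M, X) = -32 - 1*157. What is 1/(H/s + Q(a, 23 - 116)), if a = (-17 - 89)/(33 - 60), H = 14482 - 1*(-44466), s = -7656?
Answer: -1914/376483 ≈ -0.0050839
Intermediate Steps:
H = 58948 (H = 14482 + 44466 = 58948)
a = 106/27 (a = -106/(-27) = -106*(-1/27) = 106/27 ≈ 3.9259)
Q(M, X) = -189 (Q(M, X) = -32 - 157 = -189)
1/(H/s + Q(a, 23 - 116)) = 1/(58948/(-7656) - 189) = 1/(58948*(-1/7656) - 189) = 1/(-14737/1914 - 189) = 1/(-376483/1914) = -1914/376483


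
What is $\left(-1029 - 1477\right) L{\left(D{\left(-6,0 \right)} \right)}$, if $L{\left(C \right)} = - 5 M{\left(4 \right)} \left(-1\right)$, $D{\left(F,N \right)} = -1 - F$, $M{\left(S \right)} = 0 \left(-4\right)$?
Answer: $0$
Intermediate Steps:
$M{\left(S \right)} = 0$
$L{\left(C \right)} = 0$ ($L{\left(C \right)} = \left(-5\right) 0 \left(-1\right) = 0 \left(-1\right) = 0$)
$\left(-1029 - 1477\right) L{\left(D{\left(-6,0 \right)} \right)} = \left(-1029 - 1477\right) 0 = \left(-2506\right) 0 = 0$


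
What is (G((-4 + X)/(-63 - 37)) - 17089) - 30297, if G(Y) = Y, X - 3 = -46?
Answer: -4738553/100 ≈ -47386.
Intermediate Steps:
X = -43 (X = 3 - 46 = -43)
(G((-4 + X)/(-63 - 37)) - 17089) - 30297 = ((-4 - 43)/(-63 - 37) - 17089) - 30297 = (-47/(-100) - 17089) - 30297 = (-47*(-1/100) - 17089) - 30297 = (47/100 - 17089) - 30297 = -1708853/100 - 30297 = -4738553/100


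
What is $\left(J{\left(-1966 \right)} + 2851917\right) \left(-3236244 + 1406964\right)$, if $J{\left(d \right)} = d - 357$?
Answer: $-5212705312320$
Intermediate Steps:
$J{\left(d \right)} = -357 + d$ ($J{\left(d \right)} = d - 357 = -357 + d$)
$\left(J{\left(-1966 \right)} + 2851917\right) \left(-3236244 + 1406964\right) = \left(\left(-357 - 1966\right) + 2851917\right) \left(-3236244 + 1406964\right) = \left(-2323 + 2851917\right) \left(-1829280\right) = 2849594 \left(-1829280\right) = -5212705312320$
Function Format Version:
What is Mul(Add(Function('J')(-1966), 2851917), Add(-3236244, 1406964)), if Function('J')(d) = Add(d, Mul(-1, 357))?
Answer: -5212705312320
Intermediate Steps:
Function('J')(d) = Add(-357, d) (Function('J')(d) = Add(d, -357) = Add(-357, d))
Mul(Add(Function('J')(-1966), 2851917), Add(-3236244, 1406964)) = Mul(Add(Add(-357, -1966), 2851917), Add(-3236244, 1406964)) = Mul(Add(-2323, 2851917), -1829280) = Mul(2849594, -1829280) = -5212705312320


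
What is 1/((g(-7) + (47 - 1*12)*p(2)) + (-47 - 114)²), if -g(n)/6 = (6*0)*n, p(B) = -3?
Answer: 1/25816 ≈ 3.8736e-5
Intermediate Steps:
g(n) = 0 (g(n) = -6*6*0*n = -0*n = -6*0 = 0)
1/((g(-7) + (47 - 1*12)*p(2)) + (-47 - 114)²) = 1/((0 + (47 - 1*12)*(-3)) + (-47 - 114)²) = 1/((0 + (47 - 12)*(-3)) + (-161)²) = 1/((0 + 35*(-3)) + 25921) = 1/((0 - 105) + 25921) = 1/(-105 + 25921) = 1/25816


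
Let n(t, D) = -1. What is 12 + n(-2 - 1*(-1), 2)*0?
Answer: 12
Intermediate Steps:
12 + n(-2 - 1*(-1), 2)*0 = 12 - 1*0 = 12 + 0 = 12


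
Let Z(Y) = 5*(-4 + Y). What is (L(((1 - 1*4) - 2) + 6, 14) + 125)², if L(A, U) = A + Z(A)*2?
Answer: 9216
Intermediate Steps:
Z(Y) = -20 + 5*Y
L(A, U) = -40 + 11*A (L(A, U) = A + (-20 + 5*A)*2 = A + (-40 + 10*A) = -40 + 11*A)
(L(((1 - 1*4) - 2) + 6, 14) + 125)² = ((-40 + 11*(((1 - 1*4) - 2) + 6)) + 125)² = ((-40 + 11*(((1 - 4) - 2) + 6)) + 125)² = ((-40 + 11*((-3 - 2) + 6)) + 125)² = ((-40 + 11*(-5 + 6)) + 125)² = ((-40 + 11*1) + 125)² = ((-40 + 11) + 125)² = (-29 + 125)² = 96² = 9216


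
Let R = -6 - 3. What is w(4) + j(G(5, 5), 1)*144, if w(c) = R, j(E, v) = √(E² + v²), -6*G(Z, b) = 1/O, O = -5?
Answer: -9 + 24*√901/5 ≈ 135.08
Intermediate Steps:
G(Z, b) = 1/30 (G(Z, b) = -⅙/(-5) = -⅙*(-⅕) = 1/30)
R = -9
w(c) = -9
w(4) + j(G(5, 5), 1)*144 = -9 + √((1/30)² + 1²)*144 = -9 + √(1/900 + 1)*144 = -9 + √(901/900)*144 = -9 + (√901/30)*144 = -9 + 24*√901/5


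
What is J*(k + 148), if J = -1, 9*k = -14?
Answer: -1318/9 ≈ -146.44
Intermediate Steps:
k = -14/9 (k = (1/9)*(-14) = -14/9 ≈ -1.5556)
J*(k + 148) = -(-14/9 + 148) = -1*1318/9 = -1318/9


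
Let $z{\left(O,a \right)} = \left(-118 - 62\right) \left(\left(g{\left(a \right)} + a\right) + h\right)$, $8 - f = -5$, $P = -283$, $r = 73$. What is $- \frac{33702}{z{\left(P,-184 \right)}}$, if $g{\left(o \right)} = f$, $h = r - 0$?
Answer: $- \frac{5617}{2940} \approx -1.9105$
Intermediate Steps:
$f = 13$ ($f = 8 - -5 = 8 + 5 = 13$)
$h = 73$ ($h = 73 - 0 = 73 + 0 = 73$)
$g{\left(o \right)} = 13$
$z{\left(O,a \right)} = -15480 - 180 a$ ($z{\left(O,a \right)} = \left(-118 - 62\right) \left(\left(13 + a\right) + 73\right) = - 180 \left(86 + a\right) = -15480 - 180 a$)
$- \frac{33702}{z{\left(P,-184 \right)}} = - \frac{33702}{-15480 - -33120} = - \frac{33702}{-15480 + 33120} = - \frac{33702}{17640} = \left(-33702\right) \frac{1}{17640} = - \frac{5617}{2940}$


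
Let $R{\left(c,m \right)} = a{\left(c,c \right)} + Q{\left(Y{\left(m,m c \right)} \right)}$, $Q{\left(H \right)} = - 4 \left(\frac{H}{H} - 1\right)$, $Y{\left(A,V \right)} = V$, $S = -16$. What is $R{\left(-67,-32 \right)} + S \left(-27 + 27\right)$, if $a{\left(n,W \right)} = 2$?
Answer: $2$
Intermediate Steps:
$Q{\left(H \right)} = 0$ ($Q{\left(H \right)} = - 4 \left(1 - 1\right) = \left(-4\right) 0 = 0$)
$R{\left(c,m \right)} = 2$ ($R{\left(c,m \right)} = 2 + 0 = 2$)
$R{\left(-67,-32 \right)} + S \left(-27 + 27\right) = 2 - 16 \left(-27 + 27\right) = 2 - 0 = 2 + 0 = 2$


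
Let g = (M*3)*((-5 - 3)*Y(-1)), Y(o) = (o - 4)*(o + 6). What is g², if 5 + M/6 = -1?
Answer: 466560000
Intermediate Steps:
Y(o) = (-4 + o)*(6 + o)
M = -36 (M = -30 + 6*(-1) = -30 - 6 = -36)
g = -21600 (g = (-36*3)*((-5 - 3)*(-24 + (-1)² + 2*(-1))) = -(-864)*(-24 + 1 - 2) = -(-864)*(-25) = -108*200 = -21600)
g² = (-21600)² = 466560000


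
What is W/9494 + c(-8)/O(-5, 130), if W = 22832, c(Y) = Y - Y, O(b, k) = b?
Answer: 11416/4747 ≈ 2.4049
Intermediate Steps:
c(Y) = 0
W/9494 + c(-8)/O(-5, 130) = 22832/9494 + 0/(-5) = 22832*(1/9494) + 0*(-1/5) = 11416/4747 + 0 = 11416/4747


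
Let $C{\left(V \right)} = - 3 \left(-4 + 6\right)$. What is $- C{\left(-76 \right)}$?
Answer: $6$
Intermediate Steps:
$C{\left(V \right)} = -6$ ($C{\left(V \right)} = \left(-3\right) 2 = -6$)
$- C{\left(-76 \right)} = \left(-1\right) \left(-6\right) = 6$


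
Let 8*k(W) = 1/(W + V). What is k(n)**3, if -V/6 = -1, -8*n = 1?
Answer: 1/103823 ≈ 9.6318e-6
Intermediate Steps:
n = -1/8 (n = -1/8*1 = -1/8 ≈ -0.12500)
V = 6 (V = -6*(-1) = 6)
k(W) = 1/(8*(6 + W)) (k(W) = 1/(8*(W + 6)) = 1/(8*(6 + W)))
k(n)**3 = (1/(8*(6 - 1/8)))**3 = (1/(8*(47/8)))**3 = ((1/8)*(8/47))**3 = (1/47)**3 = 1/103823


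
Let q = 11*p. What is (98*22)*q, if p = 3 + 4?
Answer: 166012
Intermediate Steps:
p = 7
q = 77 (q = 11*7 = 77)
(98*22)*q = (98*22)*77 = 2156*77 = 166012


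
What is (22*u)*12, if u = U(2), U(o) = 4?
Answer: 1056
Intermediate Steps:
u = 4
(22*u)*12 = (22*4)*12 = 88*12 = 1056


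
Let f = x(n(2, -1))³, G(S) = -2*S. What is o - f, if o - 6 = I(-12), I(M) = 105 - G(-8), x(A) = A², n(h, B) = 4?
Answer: -4001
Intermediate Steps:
I(M) = 89 (I(M) = 105 - (-2)*(-8) = 105 - 1*16 = 105 - 16 = 89)
o = 95 (o = 6 + 89 = 95)
f = 4096 (f = (4²)³ = 16³ = 4096)
o - f = 95 - 1*4096 = 95 - 4096 = -4001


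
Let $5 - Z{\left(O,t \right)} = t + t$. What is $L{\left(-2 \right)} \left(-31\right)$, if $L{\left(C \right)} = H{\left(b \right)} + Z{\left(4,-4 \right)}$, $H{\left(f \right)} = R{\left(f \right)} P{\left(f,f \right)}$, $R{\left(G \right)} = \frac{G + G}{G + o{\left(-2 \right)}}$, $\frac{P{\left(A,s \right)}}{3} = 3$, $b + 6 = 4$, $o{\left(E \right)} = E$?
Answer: $-682$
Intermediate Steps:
$Z{\left(O,t \right)} = 5 - 2 t$ ($Z{\left(O,t \right)} = 5 - \left(t + t\right) = 5 - 2 t$)
$b = -2$ ($b = -6 + 4 = -2$)
$P{\left(A,s \right)} = 9$ ($P{\left(A,s \right)} = 3 \cdot 3 = 9$)
$R{\left(G \right)} = \frac{2 G}{-2 + G}$ ($R{\left(G \right)} = \frac{G + G}{G - 2} = \frac{2 G}{-2 + G}$)
$H{\left(f \right)} = \frac{18 f}{-2 + f}$ ($H{\left(f \right)} = \frac{2 f}{-2 + f} 9 = \frac{18 f}{-2 + f}$)
$L{\left(C \right)} = 22$ ($L{\left(C \right)} = 18 \left(-2\right) \frac{1}{-2 - 2} + \left(5 - -8\right) = 18 \left(-2\right) \frac{1}{-4} + \left(5 + 8\right) = 18 \left(-2\right) \left(- \frac{1}{4}\right) + 13 = 9 + 13 = 22$)
$L{\left(-2 \right)} \left(-31\right) = 22 \left(-31\right) = -682$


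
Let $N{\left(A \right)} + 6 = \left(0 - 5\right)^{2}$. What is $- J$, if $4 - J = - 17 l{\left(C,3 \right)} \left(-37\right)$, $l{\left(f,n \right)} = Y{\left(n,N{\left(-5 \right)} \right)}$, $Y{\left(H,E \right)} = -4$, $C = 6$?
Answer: $-2520$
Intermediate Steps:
$N{\left(A \right)} = 19$ ($N{\left(A \right)} = -6 + \left(0 - 5\right)^{2} = -6 + \left(-5\right)^{2} = -6 + 25 = 19$)
$l{\left(f,n \right)} = -4$
$J = 2520$ ($J = 4 - \left(-17\right) \left(-4\right) \left(-37\right) = 4 - 68 \left(-37\right) = 4 - -2516 = 4 + 2516 = 2520$)
$- J = \left(-1\right) 2520 = -2520$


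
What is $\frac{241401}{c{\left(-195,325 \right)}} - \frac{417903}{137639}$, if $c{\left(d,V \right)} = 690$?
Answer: $\frac{10979279723}{31656970} \approx 346.82$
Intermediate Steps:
$\frac{241401}{c{\left(-195,325 \right)}} - \frac{417903}{137639} = \frac{241401}{690} - \frac{417903}{137639} = 241401 \cdot \frac{1}{690} - \frac{417903}{137639} = \frac{80467}{230} - \frac{417903}{137639} = \frac{10979279723}{31656970}$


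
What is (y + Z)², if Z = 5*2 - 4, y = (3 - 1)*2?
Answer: 100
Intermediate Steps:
y = 4 (y = 2*2 = 4)
Z = 6 (Z = 10 - 4 = 6)
(y + Z)² = (4 + 6)² = 10² = 100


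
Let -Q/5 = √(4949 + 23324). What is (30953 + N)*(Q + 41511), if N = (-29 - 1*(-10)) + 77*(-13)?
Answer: 1242548763 - 1047655*√577 ≈ 1.2174e+9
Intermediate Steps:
N = -1020 (N = (-29 + 10) - 1001 = -19 - 1001 = -1020)
Q = -35*√577 (Q = -5*√(4949 + 23324) = -35*√577 ≈ -840.73)
(30953 + N)*(Q + 41511) = (30953 - 1020)*(-35*√577 + 41511) = 29933*(41511 - 35*√577) = 1242548763 - 1047655*√577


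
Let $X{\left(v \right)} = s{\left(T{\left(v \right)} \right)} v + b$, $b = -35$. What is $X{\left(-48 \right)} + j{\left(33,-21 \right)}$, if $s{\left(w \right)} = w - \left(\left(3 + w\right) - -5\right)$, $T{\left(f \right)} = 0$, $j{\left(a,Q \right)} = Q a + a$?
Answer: $-311$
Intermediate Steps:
$j{\left(a,Q \right)} = a + Q a$
$s{\left(w \right)} = -8$ ($s{\left(w \right)} = w - \left(\left(3 + w\right) + 5\right) = w - \left(8 + w\right) = -8$)
$X{\left(v \right)} = -35 - 8 v$ ($X{\left(v \right)} = - 8 v - 35 = -35 - 8 v$)
$X{\left(-48 \right)} + j{\left(33,-21 \right)} = \left(-35 - -384\right) + 33 \left(1 - 21\right) = \left(-35 + 384\right) + 33 \left(-20\right) = 349 - 660 = -311$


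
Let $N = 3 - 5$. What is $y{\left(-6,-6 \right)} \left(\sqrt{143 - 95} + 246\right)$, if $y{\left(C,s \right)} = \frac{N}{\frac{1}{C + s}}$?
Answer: $5904 + 96 \sqrt{3} \approx 6070.3$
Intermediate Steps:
$N = -2$ ($N = 3 - 5 = -2$)
$y{\left(C,s \right)} = - 2 C - 2 s$ ($y{\left(C,s \right)} = - \frac{2}{\frac{1}{C + s}} = - 2 \left(C + s\right) = - 2 C - 2 s$)
$y{\left(-6,-6 \right)} \left(\sqrt{143 - 95} + 246\right) = \left(\left(-2\right) \left(-6\right) - -12\right) \left(\sqrt{143 - 95} + 246\right) = \left(12 + 12\right) \left(\sqrt{48} + 246\right) = 24 \left(4 \sqrt{3} + 246\right) = 24 \left(246 + 4 \sqrt{3}\right) = 5904 + 96 \sqrt{3}$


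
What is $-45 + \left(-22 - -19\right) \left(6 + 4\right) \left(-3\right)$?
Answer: $45$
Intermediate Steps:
$-45 + \left(-22 - -19\right) \left(6 + 4\right) \left(-3\right) = -45 + \left(-22 + 19\right) 10 \left(-3\right) = -45 - -90 = -45 + 90 = 45$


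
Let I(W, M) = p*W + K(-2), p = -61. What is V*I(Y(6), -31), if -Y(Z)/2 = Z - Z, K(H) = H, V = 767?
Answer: -1534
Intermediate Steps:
Y(Z) = 0 (Y(Z) = -2*(Z - Z) = -2*0 = 0)
I(W, M) = -2 - 61*W (I(W, M) = -61*W - 2 = -2 - 61*W)
V*I(Y(6), -31) = 767*(-2 - 61*0) = 767*(-2 + 0) = 767*(-2) = -1534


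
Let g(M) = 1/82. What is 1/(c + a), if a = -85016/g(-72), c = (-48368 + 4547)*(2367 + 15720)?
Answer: -1/799561739 ≈ -1.2507e-9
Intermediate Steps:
g(M) = 1/82
c = -792590427 (c = -43821*18087 = -792590427)
a = -6971312 (a = -85016/1/82 = -85016*82 = -6971312)
1/(c + a) = 1/(-792590427 - 6971312) = 1/(-799561739) = -1/799561739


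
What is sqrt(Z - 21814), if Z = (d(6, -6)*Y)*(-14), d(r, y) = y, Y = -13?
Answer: I*sqrt(22906) ≈ 151.35*I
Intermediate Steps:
Z = -1092 (Z = -6*(-13)*(-14) = 78*(-14) = -1092)
sqrt(Z - 21814) = sqrt(-1092 - 21814) = sqrt(-22906) = I*sqrt(22906)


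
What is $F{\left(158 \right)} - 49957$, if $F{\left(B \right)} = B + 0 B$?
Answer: $-49799$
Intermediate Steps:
$F{\left(B \right)} = B$ ($F{\left(B \right)} = B + 0 = B$)
$F{\left(158 \right)} - 49957 = 158 - 49957 = -49799$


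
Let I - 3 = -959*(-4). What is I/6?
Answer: 3839/6 ≈ 639.83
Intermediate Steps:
I = 3839 (I = 3 - 959*(-4) = 3 + 3836 = 3839)
I/6 = 3839/6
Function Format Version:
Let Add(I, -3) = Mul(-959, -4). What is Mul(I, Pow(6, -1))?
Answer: Rational(3839, 6) ≈ 639.83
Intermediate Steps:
I = 3839 (I = Add(3, Mul(-959, -4)) = Add(3, 3836) = 3839)
Mul(I, Pow(6, -1)) = Mul(3839, Pow(6, -1)) = Mul(3839, Rational(1, 6)) = Rational(3839, 6)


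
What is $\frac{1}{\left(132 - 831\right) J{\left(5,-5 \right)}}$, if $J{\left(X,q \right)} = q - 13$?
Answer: $\frac{1}{12582} \approx 7.9479 \cdot 10^{-5}$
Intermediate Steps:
$J{\left(X,q \right)} = -13 + q$ ($J{\left(X,q \right)} = q - 13 = -13 + q$)
$\frac{1}{\left(132 - 831\right) J{\left(5,-5 \right)}} = \frac{1}{\left(132 - 831\right) \left(-13 - 5\right)} = \frac{1}{\left(-699\right) \left(-18\right)} = \left(- \frac{1}{699}\right) \left(- \frac{1}{18}\right) = \frac{1}{12582}$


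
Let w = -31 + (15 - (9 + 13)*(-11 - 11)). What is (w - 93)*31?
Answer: 11625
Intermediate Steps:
w = 468 (w = -31 + (15 - 22*(-22)) = -31 + (15 - 1*(-484)) = -31 + (15 + 484) = -31 + 499 = 468)
(w - 93)*31 = (468 - 93)*31 = 375*31 = 11625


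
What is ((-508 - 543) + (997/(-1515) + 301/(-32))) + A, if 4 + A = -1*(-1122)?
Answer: 2760241/48480 ≈ 56.936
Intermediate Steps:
A = 1118 (A = -4 - 1*(-1122) = -4 + 1122 = 1118)
((-508 - 543) + (997/(-1515) + 301/(-32))) + A = ((-508 - 543) + (997/(-1515) + 301/(-32))) + 1118 = (-1051 + (997*(-1/1515) + 301*(-1/32))) + 1118 = (-1051 + (-997/1515 - 301/32)) + 1118 = (-1051 - 487919/48480) + 1118 = -51440399/48480 + 1118 = 2760241/48480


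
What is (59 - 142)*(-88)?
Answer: 7304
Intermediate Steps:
(59 - 142)*(-88) = -83*(-88) = 7304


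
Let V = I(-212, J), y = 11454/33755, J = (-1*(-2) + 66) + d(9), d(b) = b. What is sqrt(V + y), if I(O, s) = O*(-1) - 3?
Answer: sqrt(238521234995)/33755 ≈ 14.469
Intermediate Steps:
J = 77 (J = (-1*(-2) + 66) + 9 = (2 + 66) + 9 = 68 + 9 = 77)
y = 11454/33755 (y = 11454*(1/33755) = 11454/33755 ≈ 0.33933)
I(O, s) = -3 - O (I(O, s) = -O - 3 = -3 - O)
V = 209 (V = -3 - 1*(-212) = -3 + 212 = 209)
sqrt(V + y) = sqrt(209 + 11454/33755) = sqrt(7066249/33755) = sqrt(238521234995)/33755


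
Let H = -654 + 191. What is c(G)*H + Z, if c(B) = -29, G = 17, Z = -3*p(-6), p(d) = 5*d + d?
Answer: 13535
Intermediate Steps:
p(d) = 6*d
H = -463
Z = 108 (Z = -18*(-6) = -3*(-36) = 108)
c(G)*H + Z = -29*(-463) + 108 = 13427 + 108 = 13535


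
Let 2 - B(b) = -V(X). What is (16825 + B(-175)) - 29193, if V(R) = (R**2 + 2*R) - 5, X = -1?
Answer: -12372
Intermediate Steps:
V(R) = -5 + R**2 + 2*R
B(b) = -4 (B(b) = 2 - (-1)*(-5 + (-1)**2 + 2*(-1)) = 2 - (-1)*(-5 + 1 - 2) = 2 - (-1)*(-6) = 2 - 1*6 = 2 - 6 = -4)
(16825 + B(-175)) - 29193 = (16825 - 4) - 29193 = 16821 - 29193 = -12372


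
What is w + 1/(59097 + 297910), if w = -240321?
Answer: -85796279246/357007 ≈ -2.4032e+5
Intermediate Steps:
w + 1/(59097 + 297910) = -240321 + 1/(59097 + 297910) = -240321 + 1/357007 = -85796279246/357007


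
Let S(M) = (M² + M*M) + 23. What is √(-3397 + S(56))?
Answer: 3*√322 ≈ 53.833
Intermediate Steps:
S(M) = 23 + 2*M² (S(M) = (M² + M²) + 23 = 2*M² + 23 = 23 + 2*M²)
√(-3397 + S(56)) = √(-3397 + (23 + 2*56²)) = √(-3397 + (23 + 2*3136)) = √(-3397 + (23 + 6272)) = √(-3397 + 6295) = √2898 = 3*√322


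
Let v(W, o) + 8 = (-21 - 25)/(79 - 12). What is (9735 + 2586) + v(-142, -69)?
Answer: 824925/67 ≈ 12312.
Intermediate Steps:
v(W, o) = -582/67 (v(W, o) = -8 + (-21 - 25)/(79 - 12) = -8 - 46/67 = -582/67)
(9735 + 2586) + v(-142, -69) = (9735 + 2586) - 582/67 = 12321 - 582/67 = 824925/67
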